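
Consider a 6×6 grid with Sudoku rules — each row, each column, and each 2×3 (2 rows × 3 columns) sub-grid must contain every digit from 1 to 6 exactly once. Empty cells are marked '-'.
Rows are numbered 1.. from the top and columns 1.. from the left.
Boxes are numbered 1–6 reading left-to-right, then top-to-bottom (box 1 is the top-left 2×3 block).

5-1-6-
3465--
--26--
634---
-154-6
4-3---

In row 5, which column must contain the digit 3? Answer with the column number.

Consider where 3 can go in row 5.
row 5, column 1 is out (column 1 already has a 3).
So the only cell in row 5 that can hold 3 is row 5, column 5.
That is column 5.

5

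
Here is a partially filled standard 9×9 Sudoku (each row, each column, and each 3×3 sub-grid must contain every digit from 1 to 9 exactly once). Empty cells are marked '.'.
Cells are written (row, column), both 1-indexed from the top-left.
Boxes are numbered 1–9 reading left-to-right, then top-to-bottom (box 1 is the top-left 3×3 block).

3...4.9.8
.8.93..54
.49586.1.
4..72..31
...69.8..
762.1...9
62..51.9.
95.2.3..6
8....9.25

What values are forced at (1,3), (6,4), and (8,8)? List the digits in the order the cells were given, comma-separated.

5,3,8

For (1,3):
  Consider where 5 can go in box 1.
  (1,2) is out (column 2 already has a 5).
  (2,1) is out (row 2 already has a 5).
  (2,3) is out (row 2 already has a 5).
  (3,1) is out (row 3 already has a 5).
  So the only cell in box 1 that can hold 5 is (1,3).
  So (1,3) = 5.
For (6,4):
  Consider where 3 can go in box 5.
  (4,6) is out (row 4 already has a 3).
  (5,6) is out (column 6 already has a 3).
  (6,6) is out (column 6 already has a 3).
  So the only cell in box 5 that can hold 3 is (6,4).
  So (6,4) = 3.
For (8,8):
  Consider where 8 can go in column 8.
  (1,8) is out (row 1 already has a 8).
  (5,8) is out (row 5 already has a 8).
  (6,8) is out (box 6 already has a 8).
  So the only cell in column 8 that can hold 8 is (8,8).
  So (8,8) = 8.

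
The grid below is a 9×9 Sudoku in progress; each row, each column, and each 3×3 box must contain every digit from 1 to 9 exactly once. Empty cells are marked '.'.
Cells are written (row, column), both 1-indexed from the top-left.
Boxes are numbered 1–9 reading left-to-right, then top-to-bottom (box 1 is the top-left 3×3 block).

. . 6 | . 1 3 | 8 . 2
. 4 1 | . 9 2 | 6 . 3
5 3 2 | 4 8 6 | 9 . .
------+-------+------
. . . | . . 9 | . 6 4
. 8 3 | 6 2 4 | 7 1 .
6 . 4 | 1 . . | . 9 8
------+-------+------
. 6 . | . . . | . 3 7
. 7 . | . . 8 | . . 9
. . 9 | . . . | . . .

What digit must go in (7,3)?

Cell (7,3) itself could take any of {5, 8} by direct elimination.
Consider where 8 can go in column 3.
(4,3) is out (box 4 already has a 8).
(8,3) is out (row 8 already has a 8).
So the only cell in column 3 that can hold 8 is (7,3).
Therefore (7,3) = 8.

8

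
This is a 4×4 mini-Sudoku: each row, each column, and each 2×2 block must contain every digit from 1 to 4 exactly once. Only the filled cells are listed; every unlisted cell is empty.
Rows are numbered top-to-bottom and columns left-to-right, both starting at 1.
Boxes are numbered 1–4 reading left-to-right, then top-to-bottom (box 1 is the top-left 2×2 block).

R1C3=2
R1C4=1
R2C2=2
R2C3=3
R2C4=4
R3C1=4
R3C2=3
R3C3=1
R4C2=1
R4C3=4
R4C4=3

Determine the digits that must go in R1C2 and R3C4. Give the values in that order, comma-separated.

For R1C2:
  Row 1 already contains {1, 2}.
  Column 2 already contains {1, 2, 3}.
  Its 2×2 block (box 1) already contains {2}.
  The only value from 1–4 not eliminated is 4, so R1C2 = 4.
For R3C4:
  Row 3 already contains {1, 3, 4}.
  Column 4 already contains {1, 3, 4}.
  Its 2×2 block (box 4) already contains {1, 3, 4}.
  The only value from 1–4 not eliminated is 2, so R3C4 = 2.

4,2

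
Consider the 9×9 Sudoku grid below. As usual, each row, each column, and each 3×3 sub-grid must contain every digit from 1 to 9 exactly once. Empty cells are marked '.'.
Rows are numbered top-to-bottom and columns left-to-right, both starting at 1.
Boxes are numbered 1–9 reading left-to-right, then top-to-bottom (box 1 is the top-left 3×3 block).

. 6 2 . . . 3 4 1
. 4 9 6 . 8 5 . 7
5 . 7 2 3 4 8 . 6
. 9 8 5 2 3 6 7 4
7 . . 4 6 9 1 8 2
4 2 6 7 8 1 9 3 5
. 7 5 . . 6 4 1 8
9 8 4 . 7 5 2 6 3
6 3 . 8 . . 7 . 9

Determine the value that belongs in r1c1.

Row 1 already contains {1, 2, 3, 4, 6}.
Column 1 already contains {4, 5, 6, 7, 9}.
Its 3×3 block (box 1) already contains {2, 4, 5, 6, 7, 9}.
The only value from 1–9 not eliminated is 8, so r1c1 = 8.

8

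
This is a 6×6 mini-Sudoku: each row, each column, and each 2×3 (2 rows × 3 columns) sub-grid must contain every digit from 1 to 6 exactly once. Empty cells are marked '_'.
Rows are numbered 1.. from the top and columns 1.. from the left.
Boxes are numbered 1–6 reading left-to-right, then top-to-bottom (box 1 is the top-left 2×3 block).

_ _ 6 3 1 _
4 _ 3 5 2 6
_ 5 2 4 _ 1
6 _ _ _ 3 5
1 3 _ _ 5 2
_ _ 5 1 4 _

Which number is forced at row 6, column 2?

Cell row 6, column 2 itself could take any of {2, 6} by direct elimination.
Consider where 6 can go in column 2.
row 1, column 2 is out (row 1 already has a 6).
row 2, column 2 is out (row 2 already has a 6).
row 4, column 2 is out (row 4 already has a 6).
So the only cell in column 2 that can hold 6 is row 6, column 2.
Therefore row 6, column 2 = 6.

6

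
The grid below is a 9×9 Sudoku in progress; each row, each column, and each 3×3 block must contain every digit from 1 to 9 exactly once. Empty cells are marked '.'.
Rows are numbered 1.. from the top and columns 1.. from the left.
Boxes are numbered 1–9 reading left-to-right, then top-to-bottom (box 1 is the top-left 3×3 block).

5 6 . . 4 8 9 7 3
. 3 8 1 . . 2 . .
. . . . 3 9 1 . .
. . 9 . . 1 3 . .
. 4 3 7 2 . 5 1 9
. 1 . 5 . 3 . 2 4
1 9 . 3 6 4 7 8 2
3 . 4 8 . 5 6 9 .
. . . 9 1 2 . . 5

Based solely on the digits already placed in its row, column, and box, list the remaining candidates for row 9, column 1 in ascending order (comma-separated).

Row 9 already contains {1, 2, 5, 9}.
Column 1 already contains {1, 3, 5}.
Its 3×3 block (box 7) already contains {1, 3, 4, 9}.
Removing those from 1–9 leaves {6, 7, 8} as the candidates for row 9, column 1.

6,7,8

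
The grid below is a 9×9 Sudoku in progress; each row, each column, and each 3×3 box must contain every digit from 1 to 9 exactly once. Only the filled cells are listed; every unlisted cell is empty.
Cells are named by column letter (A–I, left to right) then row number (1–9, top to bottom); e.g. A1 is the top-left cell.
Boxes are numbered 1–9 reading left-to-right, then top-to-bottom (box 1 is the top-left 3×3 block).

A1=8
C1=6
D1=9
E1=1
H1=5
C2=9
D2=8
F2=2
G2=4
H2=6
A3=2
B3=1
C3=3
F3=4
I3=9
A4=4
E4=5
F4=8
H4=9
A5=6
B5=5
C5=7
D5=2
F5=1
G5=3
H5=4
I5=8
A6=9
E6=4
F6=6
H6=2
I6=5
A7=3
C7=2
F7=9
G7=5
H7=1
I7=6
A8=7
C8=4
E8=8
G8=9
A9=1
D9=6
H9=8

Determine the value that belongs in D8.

1

Cell D8 itself could take any of {1, 3, 5} by direct elimination.
Consider where 1 can go in box 8.
D7 is out (row 7 already has a 1).
E7 is out (row 7 already has a 1).
F8 is out (column F already has a 1).
E9 is out (row 9 already has a 1).
F9 is out (row 9 already has a 1).
So the only cell in box 8 that can hold 1 is D8.
Therefore D8 = 1.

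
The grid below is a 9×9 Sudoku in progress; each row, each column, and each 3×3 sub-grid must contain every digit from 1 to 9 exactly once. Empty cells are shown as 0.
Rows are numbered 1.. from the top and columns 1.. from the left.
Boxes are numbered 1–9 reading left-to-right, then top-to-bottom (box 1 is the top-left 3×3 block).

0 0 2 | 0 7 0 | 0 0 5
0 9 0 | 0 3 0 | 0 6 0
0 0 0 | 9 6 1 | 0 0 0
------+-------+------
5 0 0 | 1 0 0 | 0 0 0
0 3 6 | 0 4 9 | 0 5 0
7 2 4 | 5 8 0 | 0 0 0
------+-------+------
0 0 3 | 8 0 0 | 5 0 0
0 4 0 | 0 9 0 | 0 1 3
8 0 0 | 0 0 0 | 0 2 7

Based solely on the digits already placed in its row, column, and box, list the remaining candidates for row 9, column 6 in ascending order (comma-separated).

3,4,5,6

Row 9 already contains {2, 7, 8}.
Column 6 already contains {1, 9}.
Its 3×3 block (box 8) already contains {8, 9}.
Removing those from 1–9 leaves {3, 4, 5, 6} as the candidates for row 9, column 6.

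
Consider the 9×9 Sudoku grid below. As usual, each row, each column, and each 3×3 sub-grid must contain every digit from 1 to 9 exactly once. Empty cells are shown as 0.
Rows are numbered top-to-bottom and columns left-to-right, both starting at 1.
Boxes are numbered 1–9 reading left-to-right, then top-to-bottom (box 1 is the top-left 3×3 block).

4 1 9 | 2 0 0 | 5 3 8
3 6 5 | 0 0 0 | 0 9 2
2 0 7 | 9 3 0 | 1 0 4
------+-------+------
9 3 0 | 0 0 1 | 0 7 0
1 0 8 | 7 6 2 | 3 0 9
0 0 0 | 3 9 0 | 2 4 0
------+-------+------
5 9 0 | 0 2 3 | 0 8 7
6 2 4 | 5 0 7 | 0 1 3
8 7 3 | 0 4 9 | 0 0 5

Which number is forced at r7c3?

1

Row 7 already contains {2, 3, 5, 7, 8, 9}.
Column 3 already contains {3, 4, 5, 7, 8, 9}.
Its 3×3 block (box 7) already contains {2, 3, 4, 5, 6, 7, 8, 9}.
The only value from 1–9 not eliminated is 1, so r7c3 = 1.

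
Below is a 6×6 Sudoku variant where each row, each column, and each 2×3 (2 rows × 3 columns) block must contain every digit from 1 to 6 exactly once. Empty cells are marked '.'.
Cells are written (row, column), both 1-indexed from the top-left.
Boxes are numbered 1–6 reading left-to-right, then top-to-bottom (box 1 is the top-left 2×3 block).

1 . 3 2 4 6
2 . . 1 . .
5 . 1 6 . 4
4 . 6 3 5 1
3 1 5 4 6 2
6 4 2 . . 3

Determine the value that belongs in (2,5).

Row 2 already contains {1, 2}.
Column 5 already contains {4, 5, 6}.
Its 2×3 block (box 2) already contains {1, 2, 4, 6}.
The only value from 1–6 not eliminated is 3, so (2,5) = 3.

3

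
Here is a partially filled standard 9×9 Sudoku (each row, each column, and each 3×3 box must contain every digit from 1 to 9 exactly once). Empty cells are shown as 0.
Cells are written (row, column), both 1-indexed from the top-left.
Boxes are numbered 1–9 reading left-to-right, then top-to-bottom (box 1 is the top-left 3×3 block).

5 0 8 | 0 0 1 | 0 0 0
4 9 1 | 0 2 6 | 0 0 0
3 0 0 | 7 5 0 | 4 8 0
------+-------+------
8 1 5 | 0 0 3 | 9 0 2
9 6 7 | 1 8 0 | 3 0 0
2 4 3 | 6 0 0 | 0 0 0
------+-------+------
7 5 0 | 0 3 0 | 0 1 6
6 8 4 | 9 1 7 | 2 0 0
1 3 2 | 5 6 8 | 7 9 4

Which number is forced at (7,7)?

Row 7 already contains {1, 3, 5, 6, 7}.
Column 7 already contains {2, 3, 4, 7, 9}.
Its 3×3 block (box 9) already contains {1, 2, 4, 6, 7, 9}.
The only value from 1–9 not eliminated is 8, so (7,7) = 8.

8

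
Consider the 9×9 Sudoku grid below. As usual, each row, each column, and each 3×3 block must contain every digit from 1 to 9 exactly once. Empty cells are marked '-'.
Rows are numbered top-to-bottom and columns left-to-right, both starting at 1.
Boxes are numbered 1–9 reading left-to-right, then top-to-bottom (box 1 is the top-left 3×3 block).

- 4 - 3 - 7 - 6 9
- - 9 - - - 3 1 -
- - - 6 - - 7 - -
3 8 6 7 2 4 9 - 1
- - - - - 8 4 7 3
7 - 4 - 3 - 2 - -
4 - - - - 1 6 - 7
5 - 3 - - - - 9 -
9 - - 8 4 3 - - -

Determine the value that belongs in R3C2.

3

Cell R3C2 itself could take any of {1, 2, 3, 5} by direct elimination.
Consider where 3 can go in column 2.
R2C2 is out (row 2 already has a 3). R5C2 is out (row 5 already has a 3). R6C2 is out (row 6 already has a 3). R7C2 is out (box 7 already has a 3). The remaining empty cells in column 2 are similarly blocked.
So the only cell in column 2 that can hold 3 is R3C2.
Therefore R3C2 = 3.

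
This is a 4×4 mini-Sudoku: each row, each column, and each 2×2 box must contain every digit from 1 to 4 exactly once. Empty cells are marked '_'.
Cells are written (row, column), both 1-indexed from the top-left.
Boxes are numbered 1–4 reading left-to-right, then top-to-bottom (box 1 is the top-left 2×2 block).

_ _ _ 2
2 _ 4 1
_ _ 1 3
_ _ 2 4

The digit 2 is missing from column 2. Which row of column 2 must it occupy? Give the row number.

3

Consider where 2 can go in column 2.
(1,2) is out (row 1 already has a 2).
(2,2) is out (row 2 already has a 2).
(4,2) is out (row 4 already has a 2).
So the only cell in column 2 that can hold 2 is (3,2).
That is row 3.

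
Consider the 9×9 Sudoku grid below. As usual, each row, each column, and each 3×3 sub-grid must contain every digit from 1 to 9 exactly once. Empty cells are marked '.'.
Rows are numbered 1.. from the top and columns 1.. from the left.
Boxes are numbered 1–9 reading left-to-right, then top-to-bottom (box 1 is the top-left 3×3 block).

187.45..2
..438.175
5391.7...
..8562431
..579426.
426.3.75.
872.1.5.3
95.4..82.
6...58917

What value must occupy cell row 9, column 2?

Row 9 already contains {1, 5, 6, 7, 8, 9}.
Column 2 already contains {2, 3, 5, 7, 8}.
Its 3×3 block (box 7) already contains {2, 5, 6, 7, 8, 9}.
The only value from 1–9 not eliminated is 4, so row 9, column 2 = 4.

4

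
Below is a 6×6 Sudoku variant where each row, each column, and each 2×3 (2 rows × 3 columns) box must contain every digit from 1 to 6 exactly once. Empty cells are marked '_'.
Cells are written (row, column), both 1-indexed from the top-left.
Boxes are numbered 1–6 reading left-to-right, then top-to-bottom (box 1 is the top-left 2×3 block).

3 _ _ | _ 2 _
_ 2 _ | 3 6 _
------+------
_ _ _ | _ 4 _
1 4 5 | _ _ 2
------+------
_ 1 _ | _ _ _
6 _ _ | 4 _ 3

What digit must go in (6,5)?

Cell (6,5) itself could take any of {1, 5} by direct elimination.
Consider where 1 can go in column 5.
(4,5) is out (row 4 already has a 1).
(5,5) is out (row 5 already has a 1).
So the only cell in column 5 that can hold 1 is (6,5).
Therefore (6,5) = 1.

1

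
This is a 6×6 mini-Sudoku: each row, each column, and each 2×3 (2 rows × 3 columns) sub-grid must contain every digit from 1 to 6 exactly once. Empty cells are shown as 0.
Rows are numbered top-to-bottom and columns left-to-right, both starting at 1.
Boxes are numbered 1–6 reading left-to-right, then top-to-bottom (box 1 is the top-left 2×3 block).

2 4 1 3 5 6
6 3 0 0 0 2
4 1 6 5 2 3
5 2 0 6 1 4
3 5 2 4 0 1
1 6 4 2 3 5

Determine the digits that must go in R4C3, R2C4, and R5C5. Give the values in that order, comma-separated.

For R4C3:
  Row 4 already contains {1, 2, 4, 5, 6}.
  Column 3 already contains {1, 2, 4, 6}.
  Its 2×3 block (box 3) already contains {1, 2, 4, 5, 6}.
  The only value from 1–6 not eliminated is 3, so R4C3 = 3.
For R2C4:
  Row 2 already contains {2, 3, 6}.
  Column 4 already contains {2, 3, 4, 5, 6}.
  Its 2×3 block (box 2) already contains {2, 3, 5, 6}.
  The only value from 1–6 not eliminated is 1, so R2C4 = 1.
For R5C5:
  Row 5 already contains {1, 2, 3, 4, 5}.
  Column 5 already contains {1, 2, 3, 5}.
  Its 2×3 block (box 6) already contains {1, 2, 3, 4, 5}.
  The only value from 1–6 not eliminated is 6, so R5C5 = 6.

3,1,6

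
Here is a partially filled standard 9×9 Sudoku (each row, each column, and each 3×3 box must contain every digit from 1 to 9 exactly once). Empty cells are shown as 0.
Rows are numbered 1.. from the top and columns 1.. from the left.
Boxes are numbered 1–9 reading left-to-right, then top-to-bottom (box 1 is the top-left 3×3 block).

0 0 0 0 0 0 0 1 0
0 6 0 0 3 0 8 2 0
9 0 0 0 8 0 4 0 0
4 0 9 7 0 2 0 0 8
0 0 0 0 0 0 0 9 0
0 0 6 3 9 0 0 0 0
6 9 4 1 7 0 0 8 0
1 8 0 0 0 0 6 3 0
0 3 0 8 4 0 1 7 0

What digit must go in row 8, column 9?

4

Cell row 8, column 9 itself could take any of {2, 4, 5, 9} by direct elimination.
Consider where 4 can go in box 9.
row 7, column 7 is out (row 7 already has a 4).
row 7, column 9 is out (row 7 already has a 4).
row 9, column 9 is out (row 9 already has a 4).
So the only cell in box 9 that can hold 4 is row 8, column 9.
Therefore row 8, column 9 = 4.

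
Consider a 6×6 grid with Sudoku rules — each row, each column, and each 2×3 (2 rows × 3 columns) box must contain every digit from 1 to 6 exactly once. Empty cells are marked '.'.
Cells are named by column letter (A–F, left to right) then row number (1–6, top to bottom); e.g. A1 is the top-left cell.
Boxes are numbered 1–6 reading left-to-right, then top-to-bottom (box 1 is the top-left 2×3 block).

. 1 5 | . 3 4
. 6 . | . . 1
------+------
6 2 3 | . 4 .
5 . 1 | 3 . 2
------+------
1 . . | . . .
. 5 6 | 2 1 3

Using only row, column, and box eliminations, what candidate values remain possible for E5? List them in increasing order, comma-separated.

Row 5 already contains {1}.
Column E already contains {1, 3, 4}.
Its 2×3 block (box 6) already contains {1, 2, 3}.
Removing those from 1–6 leaves {5, 6} as the candidates for E5.

5,6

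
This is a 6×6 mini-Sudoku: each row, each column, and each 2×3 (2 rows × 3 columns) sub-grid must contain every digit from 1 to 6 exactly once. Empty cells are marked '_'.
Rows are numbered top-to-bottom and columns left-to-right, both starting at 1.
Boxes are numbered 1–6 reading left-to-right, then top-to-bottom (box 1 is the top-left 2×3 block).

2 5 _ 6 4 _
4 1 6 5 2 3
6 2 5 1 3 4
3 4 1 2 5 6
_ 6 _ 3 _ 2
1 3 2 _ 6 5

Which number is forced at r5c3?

4

Row 5 already contains {2, 3, 6}.
Column 3 already contains {1, 2, 5, 6}.
Its 2×3 block (box 5) already contains {1, 2, 3, 6}.
The only value from 1–6 not eliminated is 4, so r5c3 = 4.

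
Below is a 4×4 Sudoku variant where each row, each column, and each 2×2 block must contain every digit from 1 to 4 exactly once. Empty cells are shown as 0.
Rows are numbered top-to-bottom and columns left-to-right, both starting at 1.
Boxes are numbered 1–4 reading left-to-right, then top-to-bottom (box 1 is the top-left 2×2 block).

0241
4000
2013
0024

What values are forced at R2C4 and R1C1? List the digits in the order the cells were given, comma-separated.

2,3

For R2C4:
  Row 2 already contains {4}.
  Column 4 already contains {1, 3, 4}.
  Its 2×2 block (box 2) already contains {1, 4}.
  The only value from 1–4 not eliminated is 2, so R2C4 = 2.
For R1C1:
  Row 1 already contains {1, 2, 4}.
  Column 1 already contains {2, 4}.
  Its 2×2 block (box 1) already contains {2, 4}.
  The only value from 1–4 not eliminated is 3, so R1C1 = 3.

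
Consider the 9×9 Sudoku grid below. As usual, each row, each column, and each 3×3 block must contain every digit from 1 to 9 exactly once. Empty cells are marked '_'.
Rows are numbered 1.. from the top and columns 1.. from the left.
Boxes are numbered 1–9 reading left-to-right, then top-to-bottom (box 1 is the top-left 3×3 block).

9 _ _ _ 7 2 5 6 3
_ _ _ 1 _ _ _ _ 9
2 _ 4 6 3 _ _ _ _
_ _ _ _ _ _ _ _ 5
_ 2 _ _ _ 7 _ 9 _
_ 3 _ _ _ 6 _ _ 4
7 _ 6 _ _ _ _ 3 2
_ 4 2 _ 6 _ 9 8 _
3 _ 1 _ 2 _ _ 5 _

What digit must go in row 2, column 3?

3

Cell row 2, column 3 itself could take any of {3, 5, 7, 8} by direct elimination.
Consider where 3 can go in column 3.
row 1, column 3 is out (row 1 already has a 3).
row 4, column 3 is out (box 4 already has a 3).
row 5, column 3 is out (box 4 already has a 3).
row 6, column 3 is out (row 6 already has a 3).
So the only cell in column 3 that can hold 3 is row 2, column 3.
Therefore row 2, column 3 = 3.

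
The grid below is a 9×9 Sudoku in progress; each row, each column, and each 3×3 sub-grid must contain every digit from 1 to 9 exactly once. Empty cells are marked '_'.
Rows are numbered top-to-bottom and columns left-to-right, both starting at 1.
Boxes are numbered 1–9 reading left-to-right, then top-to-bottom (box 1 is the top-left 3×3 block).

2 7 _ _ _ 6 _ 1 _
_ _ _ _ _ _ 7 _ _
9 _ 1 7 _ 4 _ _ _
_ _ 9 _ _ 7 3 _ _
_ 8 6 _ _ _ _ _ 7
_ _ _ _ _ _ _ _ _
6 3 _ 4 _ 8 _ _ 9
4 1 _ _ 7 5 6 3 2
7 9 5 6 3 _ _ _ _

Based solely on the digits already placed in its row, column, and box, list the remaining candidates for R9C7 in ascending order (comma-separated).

1,4,8

Row 9 already contains {3, 5, 6, 7, 9}.
Column 7 already contains {3, 6, 7}.
Its 3×3 block (box 9) already contains {2, 3, 6, 9}.
Removing those from 1–9 leaves {1, 4, 8} as the candidates for R9C7.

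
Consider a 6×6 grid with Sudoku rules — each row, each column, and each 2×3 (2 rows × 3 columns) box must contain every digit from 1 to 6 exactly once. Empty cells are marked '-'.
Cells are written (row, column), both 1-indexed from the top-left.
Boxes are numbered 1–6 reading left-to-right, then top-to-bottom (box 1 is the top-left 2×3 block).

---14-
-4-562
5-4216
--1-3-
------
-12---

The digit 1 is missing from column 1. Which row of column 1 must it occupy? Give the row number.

Consider where 1 can go in column 1.
(1,1) is out (row 1 already has a 1).
(4,1) is out (row 4 already has a 1).
(5,1) is out (box 5 already has a 1).
(6,1) is out (row 6 already has a 1).
So the only cell in column 1 that can hold 1 is (2,1).
That is row 2.

2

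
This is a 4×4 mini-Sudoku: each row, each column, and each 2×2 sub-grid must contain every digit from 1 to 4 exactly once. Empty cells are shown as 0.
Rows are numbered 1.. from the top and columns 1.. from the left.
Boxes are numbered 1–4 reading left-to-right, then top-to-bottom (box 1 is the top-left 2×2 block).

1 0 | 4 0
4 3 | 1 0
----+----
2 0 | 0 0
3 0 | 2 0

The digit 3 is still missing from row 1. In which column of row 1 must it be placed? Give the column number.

Consider where 3 can go in row 1.
row 1, column 2 is out (column 2 already has a 3).
So the only cell in row 1 that can hold 3 is row 1, column 4.
That is column 4.

4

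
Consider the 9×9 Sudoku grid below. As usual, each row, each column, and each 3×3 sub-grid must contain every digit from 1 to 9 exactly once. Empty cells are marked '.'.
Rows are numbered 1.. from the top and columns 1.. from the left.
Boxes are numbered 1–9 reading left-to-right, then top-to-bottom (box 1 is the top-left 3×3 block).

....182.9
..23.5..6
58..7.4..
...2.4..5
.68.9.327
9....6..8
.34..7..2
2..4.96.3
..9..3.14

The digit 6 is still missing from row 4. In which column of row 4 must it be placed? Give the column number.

8

Consider where 6 can go in row 4.
row 4, column 1 is out (box 4 already has a 6).
row 4, column 2 is out (column 2 already has a 6).
row 4, column 3 is out (box 4 already has a 6).
row 4, column 5 is out (box 5 already has a 6).
row 4, column 7 is out (column 7 already has a 6).
So the only cell in row 4 that can hold 6 is row 4, column 8.
That is column 8.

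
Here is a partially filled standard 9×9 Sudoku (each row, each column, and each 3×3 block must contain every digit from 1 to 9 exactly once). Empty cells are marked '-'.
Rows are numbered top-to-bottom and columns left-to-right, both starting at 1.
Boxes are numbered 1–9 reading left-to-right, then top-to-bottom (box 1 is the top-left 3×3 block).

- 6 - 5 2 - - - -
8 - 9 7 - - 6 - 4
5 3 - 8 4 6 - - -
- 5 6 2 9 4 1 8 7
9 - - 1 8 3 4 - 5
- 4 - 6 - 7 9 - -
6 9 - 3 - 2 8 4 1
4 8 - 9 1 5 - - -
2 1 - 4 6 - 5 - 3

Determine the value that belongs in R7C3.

Cell R7C3 itself could take any of {5, 7} by direct elimination.
Consider where 5 can go in box 7.
R8C3 is out (row 8 already has a 5).
R9C3 is out (row 9 already has a 5).
So the only cell in box 7 that can hold 5 is R7C3.
Therefore R7C3 = 5.

5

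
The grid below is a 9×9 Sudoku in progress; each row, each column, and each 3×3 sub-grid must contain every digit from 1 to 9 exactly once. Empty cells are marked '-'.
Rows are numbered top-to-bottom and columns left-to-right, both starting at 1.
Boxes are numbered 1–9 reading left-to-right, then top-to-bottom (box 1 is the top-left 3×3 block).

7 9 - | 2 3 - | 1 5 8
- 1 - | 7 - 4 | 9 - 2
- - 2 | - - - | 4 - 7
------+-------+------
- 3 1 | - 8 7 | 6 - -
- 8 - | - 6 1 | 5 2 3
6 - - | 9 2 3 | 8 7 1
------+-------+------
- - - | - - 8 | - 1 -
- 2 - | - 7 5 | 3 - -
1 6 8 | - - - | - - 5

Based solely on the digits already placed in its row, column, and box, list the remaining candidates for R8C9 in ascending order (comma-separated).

Row 8 already contains {2, 3, 5, 7}.
Column 9 already contains {1, 2, 3, 5, 7, 8}.
Its 3×3 block (box 9) already contains {1, 3, 5}.
Removing those from 1–9 leaves {4, 6, 9} as the candidates for R8C9.

4,6,9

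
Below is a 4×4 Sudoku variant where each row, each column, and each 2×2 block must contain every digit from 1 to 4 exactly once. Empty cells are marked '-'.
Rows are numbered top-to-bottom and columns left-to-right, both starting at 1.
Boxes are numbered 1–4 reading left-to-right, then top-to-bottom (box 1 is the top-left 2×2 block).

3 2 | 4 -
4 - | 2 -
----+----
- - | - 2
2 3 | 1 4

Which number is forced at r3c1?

1

Row 3 already contains {2}.
Column 1 already contains {2, 3, 4}.
Its 2×2 block (box 3) already contains {2, 3}.
The only value from 1–4 not eliminated is 1, so r3c1 = 1.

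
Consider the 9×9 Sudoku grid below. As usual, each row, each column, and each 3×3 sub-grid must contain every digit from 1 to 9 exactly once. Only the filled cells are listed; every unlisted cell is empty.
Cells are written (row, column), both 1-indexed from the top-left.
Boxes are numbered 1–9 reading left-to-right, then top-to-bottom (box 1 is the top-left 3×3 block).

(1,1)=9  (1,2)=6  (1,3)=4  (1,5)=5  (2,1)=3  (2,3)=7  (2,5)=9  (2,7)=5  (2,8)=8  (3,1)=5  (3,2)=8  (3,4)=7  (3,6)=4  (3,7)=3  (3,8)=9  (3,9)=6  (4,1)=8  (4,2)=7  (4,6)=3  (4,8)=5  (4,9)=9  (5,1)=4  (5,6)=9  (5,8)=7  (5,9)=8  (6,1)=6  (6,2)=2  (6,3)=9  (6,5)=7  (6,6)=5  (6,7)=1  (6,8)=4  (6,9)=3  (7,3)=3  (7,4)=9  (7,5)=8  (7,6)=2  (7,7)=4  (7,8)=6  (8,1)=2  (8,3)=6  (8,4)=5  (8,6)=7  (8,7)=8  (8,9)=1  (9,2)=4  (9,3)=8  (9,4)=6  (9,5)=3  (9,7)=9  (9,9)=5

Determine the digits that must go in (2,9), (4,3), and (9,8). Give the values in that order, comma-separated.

For (2,9):
  Consider where 4 can go in box 3.
  (1,7) is out (row 1 already has a 4).
  (1,8) is out (row 1 already has a 4).
  (1,9) is out (row 1 already has a 4).
  So the only cell in box 3 that can hold 4 is (2,9).
  So (2,9) = 4.
For (4,3):
  Row 4 already contains {3, 5, 7, 8, 9}.
  Column 3 already contains {3, 4, 6, 7, 8, 9}.
  Its 3×3 block (box 4) already contains {2, 4, 6, 7, 8, 9}.
  The only value from 1–9 not eliminated is 1, so (4,3) = 1.
For (9,8):
  Row 9 already contains {3, 4, 5, 6, 8, 9}.
  Column 8 already contains {4, 5, 6, 7, 8, 9}.
  Its 3×3 block (box 9) already contains {1, 4, 5, 6, 8, 9}.
  The only value from 1–9 not eliminated is 2, so (9,8) = 2.

4,1,2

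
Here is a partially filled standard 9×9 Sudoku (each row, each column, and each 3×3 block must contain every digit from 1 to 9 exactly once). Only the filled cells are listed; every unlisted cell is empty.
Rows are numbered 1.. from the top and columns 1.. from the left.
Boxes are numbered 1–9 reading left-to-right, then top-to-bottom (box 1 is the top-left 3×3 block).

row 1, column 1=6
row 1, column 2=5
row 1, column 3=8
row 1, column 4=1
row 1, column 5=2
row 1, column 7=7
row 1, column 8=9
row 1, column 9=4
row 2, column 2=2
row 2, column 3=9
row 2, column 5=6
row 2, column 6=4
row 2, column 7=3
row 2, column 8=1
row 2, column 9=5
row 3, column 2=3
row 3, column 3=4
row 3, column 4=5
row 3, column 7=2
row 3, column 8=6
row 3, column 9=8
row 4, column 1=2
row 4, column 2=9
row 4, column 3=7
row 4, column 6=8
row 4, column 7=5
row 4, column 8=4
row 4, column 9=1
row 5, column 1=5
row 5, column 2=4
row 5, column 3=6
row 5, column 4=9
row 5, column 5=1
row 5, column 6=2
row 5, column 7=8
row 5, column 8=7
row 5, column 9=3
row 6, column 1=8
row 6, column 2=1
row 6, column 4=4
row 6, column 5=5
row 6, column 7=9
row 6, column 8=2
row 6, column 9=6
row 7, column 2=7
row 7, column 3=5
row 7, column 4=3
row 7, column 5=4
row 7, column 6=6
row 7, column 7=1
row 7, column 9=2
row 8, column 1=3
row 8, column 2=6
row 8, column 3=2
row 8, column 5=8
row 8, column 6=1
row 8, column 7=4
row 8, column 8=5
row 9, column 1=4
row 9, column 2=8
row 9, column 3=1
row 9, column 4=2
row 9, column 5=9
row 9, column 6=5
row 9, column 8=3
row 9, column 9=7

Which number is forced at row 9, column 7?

Row 9 already contains {1, 2, 3, 4, 5, 7, 8, 9}.
Column 7 already contains {1, 2, 3, 4, 5, 7, 8, 9}.
Its 3×3 block (box 9) already contains {1, 2, 3, 4, 5, 7}.
The only value from 1–9 not eliminated is 6, so row 9, column 7 = 6.

6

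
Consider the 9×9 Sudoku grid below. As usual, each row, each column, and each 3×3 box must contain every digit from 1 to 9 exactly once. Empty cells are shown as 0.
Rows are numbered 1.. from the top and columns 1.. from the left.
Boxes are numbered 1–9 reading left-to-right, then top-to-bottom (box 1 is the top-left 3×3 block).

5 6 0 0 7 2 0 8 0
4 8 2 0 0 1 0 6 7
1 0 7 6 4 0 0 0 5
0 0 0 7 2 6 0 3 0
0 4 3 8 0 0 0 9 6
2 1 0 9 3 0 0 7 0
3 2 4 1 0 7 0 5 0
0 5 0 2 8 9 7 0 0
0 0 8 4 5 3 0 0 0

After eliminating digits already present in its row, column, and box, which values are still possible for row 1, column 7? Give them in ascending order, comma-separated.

Row 1 already contains {2, 5, 6, 7, 8}.
Column 7 already contains {7}.
Its 3×3 block (box 3) already contains {5, 6, 7, 8}.
Removing those from 1–9 leaves {1, 3, 4, 9} as the candidates for row 1, column 7.

1,3,4,9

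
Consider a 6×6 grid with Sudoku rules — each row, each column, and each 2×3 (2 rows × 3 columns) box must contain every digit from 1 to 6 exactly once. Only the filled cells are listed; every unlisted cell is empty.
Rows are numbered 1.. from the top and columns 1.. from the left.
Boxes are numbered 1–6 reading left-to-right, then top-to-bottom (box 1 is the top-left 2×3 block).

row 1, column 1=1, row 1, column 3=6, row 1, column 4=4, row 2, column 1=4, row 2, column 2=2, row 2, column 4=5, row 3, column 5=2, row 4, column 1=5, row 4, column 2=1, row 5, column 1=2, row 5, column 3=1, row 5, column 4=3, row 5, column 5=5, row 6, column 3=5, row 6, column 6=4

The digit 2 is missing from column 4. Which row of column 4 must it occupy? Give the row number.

6

Consider where 2 can go in column 4.
row 3, column 4 is out (row 3 already has a 2).
row 4, column 4 is out (box 4 already has a 2).
So the only cell in column 4 that can hold 2 is row 6, column 4.
That is row 6.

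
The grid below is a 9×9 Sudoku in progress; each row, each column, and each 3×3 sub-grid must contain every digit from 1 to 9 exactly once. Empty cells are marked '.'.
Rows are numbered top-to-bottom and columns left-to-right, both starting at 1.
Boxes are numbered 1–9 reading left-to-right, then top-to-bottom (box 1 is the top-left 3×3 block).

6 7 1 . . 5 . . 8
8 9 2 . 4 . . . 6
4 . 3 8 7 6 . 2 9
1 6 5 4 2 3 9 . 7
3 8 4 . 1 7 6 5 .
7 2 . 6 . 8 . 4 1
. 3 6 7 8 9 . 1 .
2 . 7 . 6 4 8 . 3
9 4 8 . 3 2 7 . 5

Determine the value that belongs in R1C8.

Row 1 already contains {1, 5, 6, 7, 8}.
Column 8 already contains {1, 2, 4, 5}.
Its 3×3 block (box 3) already contains {2, 6, 8, 9}.
The only value from 1–9 not eliminated is 3, so R1C8 = 3.

3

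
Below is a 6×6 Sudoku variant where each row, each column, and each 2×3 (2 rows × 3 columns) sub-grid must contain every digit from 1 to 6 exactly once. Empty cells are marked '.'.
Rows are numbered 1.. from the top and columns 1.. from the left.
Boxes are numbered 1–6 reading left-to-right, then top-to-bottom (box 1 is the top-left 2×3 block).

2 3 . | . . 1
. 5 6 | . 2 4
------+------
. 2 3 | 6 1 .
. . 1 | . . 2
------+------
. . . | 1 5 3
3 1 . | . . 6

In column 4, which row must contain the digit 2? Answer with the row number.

Consider where 2 can go in column 4.
row 1, column 4 is out (row 1 already has a 2).
row 2, column 4 is out (row 2 already has a 2).
row 4, column 4 is out (row 4 already has a 2).
So the only cell in column 4 that can hold 2 is row 6, column 4.
That is row 6.

6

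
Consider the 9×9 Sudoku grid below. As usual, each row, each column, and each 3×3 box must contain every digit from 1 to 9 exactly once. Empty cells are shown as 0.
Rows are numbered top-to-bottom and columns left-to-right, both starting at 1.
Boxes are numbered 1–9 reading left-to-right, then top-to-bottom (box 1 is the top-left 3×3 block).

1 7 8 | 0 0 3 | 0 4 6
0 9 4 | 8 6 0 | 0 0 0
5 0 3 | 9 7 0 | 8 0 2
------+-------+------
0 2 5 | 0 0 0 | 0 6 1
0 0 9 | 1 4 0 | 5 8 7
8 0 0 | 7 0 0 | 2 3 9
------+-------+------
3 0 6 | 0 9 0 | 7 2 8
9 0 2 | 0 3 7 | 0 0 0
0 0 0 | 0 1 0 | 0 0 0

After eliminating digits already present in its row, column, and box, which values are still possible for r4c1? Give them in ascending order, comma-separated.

Row 4 already contains {1, 2, 5, 6}.
Column 1 already contains {1, 3, 5, 8, 9}.
Its 3×3 block (box 4) already contains {2, 5, 8, 9}.
Removing those from 1–9 leaves {4, 7} as the candidates for r4c1.

4,7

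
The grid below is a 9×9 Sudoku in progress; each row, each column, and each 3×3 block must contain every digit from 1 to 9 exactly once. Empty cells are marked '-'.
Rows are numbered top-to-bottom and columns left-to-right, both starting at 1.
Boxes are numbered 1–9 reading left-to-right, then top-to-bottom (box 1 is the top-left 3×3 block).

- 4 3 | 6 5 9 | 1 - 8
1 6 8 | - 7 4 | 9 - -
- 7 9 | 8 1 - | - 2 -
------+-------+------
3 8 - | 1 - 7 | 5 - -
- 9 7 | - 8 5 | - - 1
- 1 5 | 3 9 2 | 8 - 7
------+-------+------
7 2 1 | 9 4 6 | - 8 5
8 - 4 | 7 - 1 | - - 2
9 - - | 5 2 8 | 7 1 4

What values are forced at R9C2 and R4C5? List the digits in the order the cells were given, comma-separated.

3,6

For R9C2:
  Row 9 already contains {1, 2, 4, 5, 7, 8, 9}.
  Column 2 already contains {1, 2, 4, 6, 7, 8, 9}.
  Its 3×3 block (box 7) already contains {1, 2, 4, 7, 8, 9}.
  The only value from 1–9 not eliminated is 3, so R9C2 = 3.
For R4C5:
  Row 4 already contains {1, 3, 5, 7, 8}.
  Column 5 already contains {1, 2, 4, 5, 7, 8, 9}.
  Its 3×3 block (box 5) already contains {1, 2, 3, 5, 7, 8, 9}.
  The only value from 1–9 not eliminated is 6, so R4C5 = 6.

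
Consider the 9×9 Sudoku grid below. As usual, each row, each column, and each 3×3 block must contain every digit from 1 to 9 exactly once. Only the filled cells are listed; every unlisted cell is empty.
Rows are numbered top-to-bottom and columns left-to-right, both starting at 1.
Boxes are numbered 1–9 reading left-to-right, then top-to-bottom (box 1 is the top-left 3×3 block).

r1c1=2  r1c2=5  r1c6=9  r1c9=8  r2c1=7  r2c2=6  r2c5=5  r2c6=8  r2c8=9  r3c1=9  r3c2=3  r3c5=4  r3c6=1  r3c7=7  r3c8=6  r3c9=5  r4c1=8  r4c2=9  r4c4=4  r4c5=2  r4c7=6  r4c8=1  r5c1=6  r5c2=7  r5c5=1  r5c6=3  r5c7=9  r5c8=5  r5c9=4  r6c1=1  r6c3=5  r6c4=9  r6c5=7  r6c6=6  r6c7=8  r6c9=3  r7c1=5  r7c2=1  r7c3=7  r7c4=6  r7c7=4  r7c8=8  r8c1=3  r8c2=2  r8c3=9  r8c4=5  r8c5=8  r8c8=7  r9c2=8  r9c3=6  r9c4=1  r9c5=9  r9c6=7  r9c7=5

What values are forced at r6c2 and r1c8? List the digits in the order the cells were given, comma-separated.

4,4

For r6c2:
  Row 6 already contains {1, 3, 5, 6, 7, 8, 9}.
  Column 2 already contains {1, 2, 3, 5, 6, 7, 8, 9}.
  Its 3×3 block (box 4) already contains {1, 5, 6, 7, 8, 9}.
  The only value from 1–9 not eliminated is 4, so r6c2 = 4.
For r1c8:
  Consider where 4 can go in column 8.
  r6c8 is out (box 6 already has a 4).
  r9c8 is out (box 9 already has a 4).
  So the only cell in column 8 that can hold 4 is r1c8.
  So r1c8 = 4.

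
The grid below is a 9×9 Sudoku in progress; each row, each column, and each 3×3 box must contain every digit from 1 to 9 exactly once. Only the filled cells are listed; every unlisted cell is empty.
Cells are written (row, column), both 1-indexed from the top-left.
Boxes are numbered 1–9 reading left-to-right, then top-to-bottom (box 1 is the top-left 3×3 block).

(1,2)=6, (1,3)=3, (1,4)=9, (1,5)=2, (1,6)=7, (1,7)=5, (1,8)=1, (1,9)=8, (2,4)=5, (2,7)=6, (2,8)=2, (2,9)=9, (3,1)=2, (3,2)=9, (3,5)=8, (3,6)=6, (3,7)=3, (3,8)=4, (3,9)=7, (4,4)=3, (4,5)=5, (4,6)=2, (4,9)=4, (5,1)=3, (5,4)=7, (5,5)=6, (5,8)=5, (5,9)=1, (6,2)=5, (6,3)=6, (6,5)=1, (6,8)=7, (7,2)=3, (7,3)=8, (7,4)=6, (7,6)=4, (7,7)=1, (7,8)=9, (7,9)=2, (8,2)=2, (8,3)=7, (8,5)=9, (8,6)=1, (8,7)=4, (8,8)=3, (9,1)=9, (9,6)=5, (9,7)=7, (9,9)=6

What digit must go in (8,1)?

Cell (8,1) itself could take any of {5, 6} by direct elimination.
Consider where 6 can go in row 8.
(8,4) is out (column 4 already has a 6).
(8,9) is out (column 9 already has a 6).
So the only cell in row 8 that can hold 6 is (8,1).
Therefore (8,1) = 6.

6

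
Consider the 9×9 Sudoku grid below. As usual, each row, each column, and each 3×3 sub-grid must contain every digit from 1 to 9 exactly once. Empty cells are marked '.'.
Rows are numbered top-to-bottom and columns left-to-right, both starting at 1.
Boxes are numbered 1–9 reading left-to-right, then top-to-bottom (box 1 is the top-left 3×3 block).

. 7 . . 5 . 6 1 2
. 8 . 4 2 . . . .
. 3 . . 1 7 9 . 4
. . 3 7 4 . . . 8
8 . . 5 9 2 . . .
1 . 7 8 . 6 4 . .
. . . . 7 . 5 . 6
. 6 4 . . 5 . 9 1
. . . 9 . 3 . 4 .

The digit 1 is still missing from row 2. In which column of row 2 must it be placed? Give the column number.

3

Consider where 1 can go in row 2.
R2C1 is out (column 1 already has a 1).
R2C6 is out (box 2 already has a 1).
R2C7 is out (box 3 already has a 1).
R2C8 is out (column 8 already has a 1).
R2C9 is out (column 9 already has a 1).
So the only cell in row 2 that can hold 1 is R2C3.
That is column 3.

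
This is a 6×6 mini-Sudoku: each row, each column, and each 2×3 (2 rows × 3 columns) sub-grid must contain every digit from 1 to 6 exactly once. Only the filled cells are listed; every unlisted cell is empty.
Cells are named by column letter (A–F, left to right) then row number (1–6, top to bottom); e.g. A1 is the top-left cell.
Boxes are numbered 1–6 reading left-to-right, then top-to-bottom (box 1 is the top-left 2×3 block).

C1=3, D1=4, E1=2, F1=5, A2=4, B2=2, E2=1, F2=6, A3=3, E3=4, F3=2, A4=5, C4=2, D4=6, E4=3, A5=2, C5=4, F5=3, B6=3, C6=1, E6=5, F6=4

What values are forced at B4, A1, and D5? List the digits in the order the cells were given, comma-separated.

For B4:
  Consider where 4 can go in row 4.
  F4 is out (column F already has a 4).
  So the only cell in row 4 that can hold 4 is B4.
  So B4 = 4.
For A1:
  Consider where 1 can go in column A.
  A6 is out (row 6 already has a 1).
  So the only cell in column A that can hold 1 is A1.
  So A1 = 1.
For D5:
  Row 5 already contains {2, 3, 4}.
  Column D already contains {4, 6}.
  Its 2×3 block (box 6) already contains {3, 4, 5}.
  The only value from 1–6 not eliminated is 1, so D5 = 1.

4,1,1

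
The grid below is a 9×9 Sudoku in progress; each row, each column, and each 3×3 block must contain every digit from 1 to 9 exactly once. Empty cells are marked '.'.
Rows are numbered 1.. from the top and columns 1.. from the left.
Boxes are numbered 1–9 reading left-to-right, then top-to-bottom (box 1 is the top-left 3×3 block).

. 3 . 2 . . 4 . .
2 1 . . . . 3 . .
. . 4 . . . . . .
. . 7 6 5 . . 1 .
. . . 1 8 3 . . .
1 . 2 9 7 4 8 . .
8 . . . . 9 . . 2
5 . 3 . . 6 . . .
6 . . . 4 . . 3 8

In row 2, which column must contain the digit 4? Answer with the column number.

Consider where 4 can go in row 2.
row 2, column 3 is out (column 3 already has a 4).
row 2, column 5 is out (column 5 already has a 4).
row 2, column 6 is out (column 6 already has a 4).
row 2, column 8 is out (box 3 already has a 4).
row 2, column 9 is out (box 3 already has a 4).
So the only cell in row 2 that can hold 4 is row 2, column 4.
That is column 4.

4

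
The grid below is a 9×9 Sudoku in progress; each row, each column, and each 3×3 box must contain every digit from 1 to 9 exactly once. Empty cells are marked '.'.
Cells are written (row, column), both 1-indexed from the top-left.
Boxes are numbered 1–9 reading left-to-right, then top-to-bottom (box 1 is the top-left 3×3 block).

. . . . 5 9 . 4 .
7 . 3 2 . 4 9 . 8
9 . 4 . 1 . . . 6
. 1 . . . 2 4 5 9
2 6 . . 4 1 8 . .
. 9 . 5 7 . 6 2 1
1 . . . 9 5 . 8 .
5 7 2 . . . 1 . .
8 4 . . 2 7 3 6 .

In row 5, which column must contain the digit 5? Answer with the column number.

3

Consider where 5 can go in row 5.
(5,4) is out (column 4 already has a 5).
(5,8) is out (column 8 already has a 5).
(5,9) is out (box 6 already has a 5).
So the only cell in row 5 that can hold 5 is (5,3).
That is column 3.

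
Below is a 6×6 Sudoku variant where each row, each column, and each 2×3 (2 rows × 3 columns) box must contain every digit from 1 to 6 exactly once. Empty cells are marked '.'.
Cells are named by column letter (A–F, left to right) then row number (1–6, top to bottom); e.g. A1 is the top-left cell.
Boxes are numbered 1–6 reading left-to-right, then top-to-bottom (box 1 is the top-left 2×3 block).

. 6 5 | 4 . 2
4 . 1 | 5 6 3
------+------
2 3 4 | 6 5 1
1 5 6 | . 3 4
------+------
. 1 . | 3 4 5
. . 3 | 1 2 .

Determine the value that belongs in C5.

2

Row 5 already contains {1, 3, 4, 5}.
Column C already contains {1, 3, 4, 5, 6}.
Its 2×3 block (box 5) already contains {1, 3}.
The only value from 1–6 not eliminated is 2, so C5 = 2.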